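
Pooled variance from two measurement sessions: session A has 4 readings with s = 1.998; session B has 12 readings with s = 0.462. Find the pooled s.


s_p = sqrt(((n1-1)*s1^2 + (n2-1)*s2^2) / (n1+n2-2))
numerator = (4-1)*1.998^2 + (12-1)*0.462^2 = 11.976012 + 2.347884 = 14.323896
denominator = 4 + 12 - 2 = 14
s_p^2 = 14.323896 / 14 = 1.0231354
s_p = sqrt(1.0231354) = 1.0115

1.0115


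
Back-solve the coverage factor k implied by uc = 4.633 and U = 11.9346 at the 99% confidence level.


k = U / uc
k = 11.9346 / 4.633
k = 2.576

2.576


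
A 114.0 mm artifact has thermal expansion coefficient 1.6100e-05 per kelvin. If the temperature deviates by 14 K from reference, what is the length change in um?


dL = L * alpha * dT
= 114.0 * 1.6100e-05 * 14
= 0.0256956 mm
dL_um = 0.0256956 * 1000 = 25.6956 um

25.6956


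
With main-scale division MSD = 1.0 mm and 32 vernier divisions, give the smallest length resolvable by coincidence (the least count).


LC = MSD / n_div
= 1.0 / 32
= 0.0312

0.0312


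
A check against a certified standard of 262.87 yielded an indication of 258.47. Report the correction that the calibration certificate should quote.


Correction = standard - reading
= 262.87 - 258.47
= 4.4000

4.4000


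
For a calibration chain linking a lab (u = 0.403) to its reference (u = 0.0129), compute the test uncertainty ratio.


TUR = u_lab / u_ref
= 0.403 / 0.0129
= 31.2403

31.2403


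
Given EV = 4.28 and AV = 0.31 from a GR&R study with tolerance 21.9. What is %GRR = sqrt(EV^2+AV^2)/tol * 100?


GRR = sqrt(EV^2 + AV^2) = sqrt(4.28^2 + 0.31^2) = 4.291212
%GRR = GRR / tol * 100 = 4.291212 / 21.9 * 100
%GRR = 19.5946

19.5946


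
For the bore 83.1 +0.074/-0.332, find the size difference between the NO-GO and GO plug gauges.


GO = nominal - lower_tol (smallest hole = maximum material condition)
GO = 83.1 - 0.332 = 82.768
NO-GO = nominal + upper_tol (largest hole = least material condition)
NO-GO = 83.1 + 0.074 = 83.174
spread = NO-GO - GO = 83.174 - 82.768 = 0.4060

0.4060


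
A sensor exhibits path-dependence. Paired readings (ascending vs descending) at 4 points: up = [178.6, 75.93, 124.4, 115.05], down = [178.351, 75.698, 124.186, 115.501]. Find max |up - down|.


|178.6 - 178.351| = 0.2490
|75.93 - 75.698| = 0.2320
|124.4 - 124.186| = 0.2140
|115.05 - 115.501| = 0.4510
hysteresis = max(diffs) = 0.4510

0.4510


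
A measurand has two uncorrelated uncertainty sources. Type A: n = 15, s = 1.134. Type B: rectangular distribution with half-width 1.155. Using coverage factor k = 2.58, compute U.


u_A = s / sqrt(n) = 1.134 / sqrt(15) = 0.29279754
u_B = half_width / sqrt(3) = 1.155 / sqrt(3) = 0.66683956
uc = sqrt(u_A^2 + u_B^2) = sqrt(0.29279754^2 + 0.66683956^2) = 0.72828936
U = k * uc = 2.58 * 0.72828936
U = 1.8790

1.8790


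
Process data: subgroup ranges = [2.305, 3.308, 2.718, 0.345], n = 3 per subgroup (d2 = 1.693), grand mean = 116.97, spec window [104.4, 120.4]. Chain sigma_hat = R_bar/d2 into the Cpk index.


R_bar = (2.305 + 3.308 + 2.718 + 0.345) / 4 = 2.169
sigma = R_bar / d2 = 2.169 / 1.693 = 1.2811577
Cp = (USL - LSL)/(6*sigma) = (120.4 - 104.4)/(6*1.2811577) = 2.0815
Cpu = (120.4 - 116.97)/(3*1.2811577) = 0.8924
Cpl = (116.97 - 104.4)/(3*1.2811577) = 3.2705
Cpk = min(Cpu, Cpl) = 0.8924

0.8924


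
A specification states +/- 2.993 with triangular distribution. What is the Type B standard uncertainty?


u_B = half_width / sqrt(6)
u_B = 2.993 / 2.4494897
u_B = 1.2219

1.2219


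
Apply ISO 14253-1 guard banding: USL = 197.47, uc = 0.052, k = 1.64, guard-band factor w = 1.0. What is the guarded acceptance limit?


U = k * uc = 1.64 * 0.052 = 0.08528
guard band g = w * U = 1.0 * 0.08528 = 0.08528
AL = USL - g = 197.47 - 0.08528
AL = 197.3847

197.3847


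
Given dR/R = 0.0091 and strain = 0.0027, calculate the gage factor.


GF = (dR/R) / epsilon
= 0.0091 / 0.0027
= 3.3704

3.3704


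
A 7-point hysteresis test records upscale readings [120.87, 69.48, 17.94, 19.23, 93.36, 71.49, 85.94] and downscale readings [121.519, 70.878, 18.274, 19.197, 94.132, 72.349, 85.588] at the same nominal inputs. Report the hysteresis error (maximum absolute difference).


|120.87 - 121.519| = 0.6490
|69.48 - 70.878| = 1.3980
|17.94 - 18.274| = 0.3340
|19.23 - 19.197| = 0.0330
|93.36 - 94.132| = 0.7720
|71.49 - 72.349| = 0.8590
|85.94 - 85.588| = 0.3520
hysteresis = max(diffs) = 1.3980

1.3980


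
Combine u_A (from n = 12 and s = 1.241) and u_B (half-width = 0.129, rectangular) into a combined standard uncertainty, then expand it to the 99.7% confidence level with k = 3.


u_A = s / sqrt(n) = 1.241 / sqrt(12) = 0.35824584
u_B = half_width / sqrt(3) = 0.129 / sqrt(3) = 0.074478185
uc = sqrt(u_A^2 + u_B^2) = sqrt(0.35824584^2 + 0.074478185^2) = 0.36590584
U = k * uc = 3 * 0.36590584
U = 1.0977

1.0977


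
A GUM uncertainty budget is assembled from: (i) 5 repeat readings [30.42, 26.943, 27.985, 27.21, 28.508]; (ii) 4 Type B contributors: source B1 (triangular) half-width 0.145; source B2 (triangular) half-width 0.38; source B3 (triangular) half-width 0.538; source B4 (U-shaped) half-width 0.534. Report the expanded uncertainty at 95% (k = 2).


mean = (30.42 + 26.943 + 27.985 + 27.21 + 28.508) / 5 = 28.2132
s = sqrt(sum((x - mean)^2)/(n-1)) = 1.3810111
u_A = s / sqrt(n) = 1.3810111 / sqrt(5) = 0.61760694
u_B1 = 0.145 / sqrt(6) = 0.059196002
u_B2 = 0.38 / sqrt(6) = 0.15513435
u_B3 = 0.538 / sqrt(6) = 0.21963758
u_B4 = 0.534 / sqrt(2) = 0.37759502
uc = sqrt(0.61760694^2 + 0.059196002^2 + 0.15513435^2 + 0.21963758^2 + 0.37759502^2) = 0.77448553
U = k * uc = 2 * 0.77448553
U = 1.5490

1.5490


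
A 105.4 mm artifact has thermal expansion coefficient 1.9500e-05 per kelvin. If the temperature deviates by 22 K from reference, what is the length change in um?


dL = L * alpha * dT
= 105.4 * 1.9500e-05 * 22
= 0.0452166 mm
dL_um = 0.0452166 * 1000 = 45.2166 um

45.2166


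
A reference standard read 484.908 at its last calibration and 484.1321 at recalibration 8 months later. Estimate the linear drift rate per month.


rate = (v2 - v1) / months
= (484.1321 - 484.908) / 8
= -0.7759 / 8
= -0.0970

-0.0970


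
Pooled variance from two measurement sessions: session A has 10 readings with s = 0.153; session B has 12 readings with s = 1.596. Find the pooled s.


s_p = sqrt(((n1-1)*s1^2 + (n2-1)*s2^2) / (n1+n2-2))
numerator = (10-1)*0.153^2 + (12-1)*1.596^2 = 0.210681 + 28.019376 = 28.230057
denominator = 10 + 12 - 2 = 20
s_p^2 = 28.230057 / 20 = 1.4115028
s_p = sqrt(1.4115028) = 1.1881

1.1881


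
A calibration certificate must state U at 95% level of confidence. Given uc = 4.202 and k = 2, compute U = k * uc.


U = k * uc
U = 2 * 4.202
U = 8.4040

8.4040


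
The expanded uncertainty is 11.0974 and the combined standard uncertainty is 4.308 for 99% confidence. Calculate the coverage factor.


k = U / uc
k = 11.0974 / 4.308
k = 2.576

2.576


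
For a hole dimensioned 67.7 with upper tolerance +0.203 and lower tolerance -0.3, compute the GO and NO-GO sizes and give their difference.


GO = nominal - lower_tol (smallest hole = maximum material condition)
GO = 67.7 - 0.3 = 67.4
NO-GO = nominal + upper_tol (largest hole = least material condition)
NO-GO = 67.7 + 0.203 = 67.903
spread = NO-GO - GO = 67.903 - 67.4 = 0.5030

0.5030


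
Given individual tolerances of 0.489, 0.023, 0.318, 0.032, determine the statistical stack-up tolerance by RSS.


RSS = sqrt(0.489^2 + 0.023^2 + 0.318^2 + 0.032^2)
= sqrt(0.341798)
= 0.5846

0.5846


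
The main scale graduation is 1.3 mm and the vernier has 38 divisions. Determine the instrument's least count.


LC = MSD / n_div
= 1.3 / 38
= 0.0342

0.0342


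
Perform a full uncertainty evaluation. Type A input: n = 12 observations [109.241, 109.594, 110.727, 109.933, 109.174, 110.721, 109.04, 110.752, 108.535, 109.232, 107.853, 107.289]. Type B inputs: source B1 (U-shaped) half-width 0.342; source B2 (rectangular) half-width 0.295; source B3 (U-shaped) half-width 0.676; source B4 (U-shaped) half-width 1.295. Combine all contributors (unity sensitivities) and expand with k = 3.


mean = (109.241 + 109.594 + 110.727 + 109.933 + 109.174 + 110.721 + 109.04 + 110.752 + 108.535 + 109.232 + 107.853 + 107.289) / 12 = 109.3409167
s = sqrt(sum((x - mean)^2)/(n-1)) = 1.105591
u_A = s / sqrt(n) = 1.105591 / sqrt(12) = 0.31915663
u_B1 = 0.342 / sqrt(2) = 0.24183052
u_B2 = 0.295 / sqrt(3) = 0.17031833
u_B3 = 0.676 / sqrt(2) = 0.47800418
u_B4 = 1.295 / sqrt(2) = 0.91570328
uc = sqrt(0.31915663^2 + 0.24183052^2 + 0.17031833^2 + 0.47800418^2 + 0.91570328^2) = 1.120871
U = k * uc = 3 * 1.120871
U = 3.3626

3.3626


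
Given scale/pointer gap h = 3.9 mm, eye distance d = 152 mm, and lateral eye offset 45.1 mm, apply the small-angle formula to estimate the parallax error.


error = h * offset / d
= 3.9 * 45.1 / 152
= 1.1572

1.1572


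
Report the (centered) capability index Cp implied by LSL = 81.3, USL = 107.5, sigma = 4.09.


Cp = (USL - LSL) / (6 * sigma)
= (107.5 - 81.3) / (6 * 4.09)
= 26.2000 / 24.5400
= 1.0676

1.0676


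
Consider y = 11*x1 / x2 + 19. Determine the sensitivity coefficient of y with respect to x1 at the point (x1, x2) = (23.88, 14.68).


y = 11*x1 / x2 + 19
dy/dx1 = 11/x2
Evaluate at x2 = 14.68: c1 = 11 / 14.68
c1 = 0.7493

0.7493


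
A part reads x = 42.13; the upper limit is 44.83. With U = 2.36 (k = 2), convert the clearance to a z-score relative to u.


u = U / k = 2.36 / 2 = 1.18
margin = |USL - x| = |44.83 - 42.13| = 2.7
z = margin / u = 2.7 / 1.18
z = 2.2881

2.2881


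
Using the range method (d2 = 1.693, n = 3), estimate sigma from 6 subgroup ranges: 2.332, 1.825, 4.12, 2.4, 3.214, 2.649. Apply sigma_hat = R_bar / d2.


R_bar = (2.332 + 1.825 + 4.12 + 2.4 + 3.214 + 2.649) / 6
R_bar = 16.54 / 6 = 2.7566667
sigma_hat = R_bar / d2 = 2.7566667 / 1.693 = 1.6283

1.6283


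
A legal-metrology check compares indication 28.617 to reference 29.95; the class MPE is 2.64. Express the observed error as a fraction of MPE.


e = indication - reference = 28.617 - 29.95 = -1.3330
|e| = 1.3330
ratio = |e| / MPE = 1.3330 / 2.64
ratio = 0.5049

0.5049


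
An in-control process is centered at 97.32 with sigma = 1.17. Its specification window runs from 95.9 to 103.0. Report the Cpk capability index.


Cpu = (USL - mean) / (3*sigma) = (103.0 - 97.32) / (3*1.17) = 1.6182
Cpl = (mean - LSL) / (3*sigma) = (97.32 - 95.9) / (3*1.17) = 0.4046
Cpk = min(Cpu, Cpl) = 0.4046

0.4046


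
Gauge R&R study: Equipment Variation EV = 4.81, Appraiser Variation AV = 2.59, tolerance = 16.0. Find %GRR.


GRR = sqrt(EV^2 + AV^2) = sqrt(4.81^2 + 2.59^2) = 5.4629845
%GRR = GRR / tol * 100 = 5.4629845 / 16.0 * 100
%GRR = 34.1437

34.1437


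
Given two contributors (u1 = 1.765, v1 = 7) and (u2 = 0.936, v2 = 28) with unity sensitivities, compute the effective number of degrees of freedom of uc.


uc = sqrt(u1^2 + u2^2) = sqrt(1.765^2 + 0.936^2) = 1.9978291
v_eff = uc^4 / (u1^4/v1 + u2^4/v2)
= 1.9978291^4 / (1.765^4/7 + 0.936^4/28)
= 15.930644 / 1.4137876
v_eff = 11.2681

11.2681


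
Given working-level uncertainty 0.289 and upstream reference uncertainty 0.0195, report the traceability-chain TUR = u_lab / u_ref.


TUR = u_lab / u_ref
= 0.289 / 0.0195
= 14.8205

14.8205


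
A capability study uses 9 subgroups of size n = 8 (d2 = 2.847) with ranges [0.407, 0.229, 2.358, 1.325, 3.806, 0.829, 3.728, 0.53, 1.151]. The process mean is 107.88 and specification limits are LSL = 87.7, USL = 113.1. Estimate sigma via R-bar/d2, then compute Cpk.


R_bar = (0.407 + 0.229 + 2.358 + 1.325 + 3.806 + 0.829 + 3.728 + 0.53 + 1.151) / 9 = 1.5958889
sigma = R_bar / d2 = 1.5958889 / 2.847 = 0.56055107
Cp = (USL - LSL)/(6*sigma) = (113.1 - 87.7)/(6*0.56055107) = 7.5521
Cpu = (113.1 - 107.88)/(3*0.56055107) = 3.1041
Cpl = (107.88 - 87.7)/(3*0.56055107) = 12.0001
Cpk = min(Cpu, Cpl) = 3.1041

3.1041


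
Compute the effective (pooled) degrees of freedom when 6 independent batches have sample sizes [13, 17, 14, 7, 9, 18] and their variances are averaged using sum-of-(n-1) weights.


nu = sum_i (n_i - 1)
nu = ((13 - 1) + (17 - 1) + (14 - 1) + (7 - 1) + (9 - 1) + (18 - 1))
nu = 12 + 16 + 13 + 6 + 8 + 17
nu = 72

72


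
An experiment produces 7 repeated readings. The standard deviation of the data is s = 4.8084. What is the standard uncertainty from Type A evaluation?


u_A = s / sqrt(n)
u_A = 4.8084 / sqrt(7)
u_A = 4.8084 / 2.6457513
u_A = 1.8174

1.8174


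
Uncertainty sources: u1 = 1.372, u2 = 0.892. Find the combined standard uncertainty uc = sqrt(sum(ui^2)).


uc = sqrt(1.372^2 + 0.892^2)
uc = sqrt(2.678048)
uc = 1.6365

1.6365


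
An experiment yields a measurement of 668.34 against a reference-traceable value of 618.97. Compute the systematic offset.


Systematic error = measured - true
= 668.34 - 618.97
= 49.3700

49.3700


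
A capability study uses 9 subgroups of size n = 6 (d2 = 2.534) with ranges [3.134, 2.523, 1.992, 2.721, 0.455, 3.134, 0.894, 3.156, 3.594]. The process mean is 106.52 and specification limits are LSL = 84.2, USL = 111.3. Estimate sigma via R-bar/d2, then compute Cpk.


R_bar = (3.134 + 2.523 + 1.992 + 2.721 + 0.455 + 3.134 + 0.894 + 3.156 + 3.594) / 9 = 2.4003333
sigma = R_bar / d2 = 2.4003333 / 2.534 = 0.94725071
Cp = (USL - LSL)/(6*sigma) = (111.3 - 84.2)/(6*0.94725071) = 4.7682
Cpu = (111.3 - 106.52)/(3*0.94725071) = 1.6821
Cpl = (106.52 - 84.2)/(3*0.94725071) = 7.8543
Cpk = min(Cpu, Cpl) = 1.6821

1.6821


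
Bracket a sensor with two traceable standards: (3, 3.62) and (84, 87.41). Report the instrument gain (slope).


slope = (y2 - y1) / (x2 - x1)
= (87.41 - 3.62) / (84 - 3)
= 83.7900 / 81
= 1.0344

1.0344


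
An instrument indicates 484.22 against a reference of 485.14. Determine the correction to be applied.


Correction = standard - reading
= 485.14 - 484.22
= 0.9200

0.9200


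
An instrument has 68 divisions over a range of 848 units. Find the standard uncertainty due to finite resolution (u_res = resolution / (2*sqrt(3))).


resolution = range / divisions
resolution = 848 / 68 = 12.470588
u_res = resolution / (2*sqrt(3))
u_res = 12.470588 / 3.4641016
u_res = 3.5999

3.5999


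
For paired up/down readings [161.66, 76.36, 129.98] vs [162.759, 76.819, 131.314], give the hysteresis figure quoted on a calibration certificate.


|161.66 - 162.759| = 1.0990
|76.36 - 76.819| = 0.4590
|129.98 - 131.314| = 1.3340
hysteresis = max(diffs) = 1.3340

1.3340


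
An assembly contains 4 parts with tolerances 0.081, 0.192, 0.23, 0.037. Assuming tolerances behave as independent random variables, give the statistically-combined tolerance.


RSS = sqrt(0.081^2 + 0.192^2 + 0.23^2 + 0.037^2)
= sqrt(0.097694)
= 0.3126

0.3126


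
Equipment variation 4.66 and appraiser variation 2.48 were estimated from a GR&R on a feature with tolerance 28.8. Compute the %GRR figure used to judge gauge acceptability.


GRR = sqrt(EV^2 + AV^2) = sqrt(4.66^2 + 2.48^2) = 5.2788256
%GRR = GRR / tol * 100 = 5.2788256 / 28.8 * 100
%GRR = 18.3293

18.3293


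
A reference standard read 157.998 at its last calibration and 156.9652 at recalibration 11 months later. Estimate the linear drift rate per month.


rate = (v2 - v1) / months
= (156.9652 - 157.998) / 11
= -1.0328 / 11
= -0.0939

-0.0939


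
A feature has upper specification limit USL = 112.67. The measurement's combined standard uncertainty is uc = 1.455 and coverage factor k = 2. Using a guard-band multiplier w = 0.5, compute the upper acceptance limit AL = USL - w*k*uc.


U = k * uc = 2 * 1.455 = 2.91
guard band g = w * U = 0.5 * 2.91 = 1.455
AL = USL - g = 112.67 - 1.455
AL = 111.2150

111.2150


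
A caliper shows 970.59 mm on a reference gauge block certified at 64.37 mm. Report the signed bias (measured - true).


Systematic error = measured - true
= 970.59 - 64.37
= 906.2200

906.2200


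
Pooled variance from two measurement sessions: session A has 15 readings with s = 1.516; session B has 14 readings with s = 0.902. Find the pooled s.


s_p = sqrt(((n1-1)*s1^2 + (n2-1)*s2^2) / (n1+n2-2))
numerator = (15-1)*1.516^2 + (14-1)*0.902^2 = 32.175584 + 10.576852 = 42.752436
denominator = 15 + 14 - 2 = 27
s_p^2 = 42.752436 / 27 = 1.5834236
s_p = sqrt(1.5834236) = 1.2583

1.2583


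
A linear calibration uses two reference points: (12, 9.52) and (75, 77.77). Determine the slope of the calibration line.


slope = (y2 - y1) / (x2 - x1)
= (77.77 - 9.52) / (75 - 12)
= 68.2500 / 63
= 1.0833

1.0833


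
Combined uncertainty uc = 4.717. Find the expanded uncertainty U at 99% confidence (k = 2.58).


U = k * uc
U = 2.58 * 4.717
U = 12.1699

12.1699


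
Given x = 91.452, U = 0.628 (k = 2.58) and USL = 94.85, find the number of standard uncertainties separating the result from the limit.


u = U / k = 0.628 / 2.58 = 0.24341085
margin = |USL - x| = |94.85 - 91.452| = 3.398
z = margin / u = 3.398 / 0.24341085
z = 13.9599

13.9599


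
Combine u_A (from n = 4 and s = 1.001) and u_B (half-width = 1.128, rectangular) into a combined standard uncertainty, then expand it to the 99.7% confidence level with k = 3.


u_A = s / sqrt(n) = 1.001 / sqrt(4) = 0.5005
u_B = half_width / sqrt(3) = 1.128 / sqrt(3) = 0.6512511
uc = sqrt(u_A^2 + u_B^2) = sqrt(0.5005^2 + 0.6512511^2) = 0.82135756
U = k * uc = 3 * 0.82135756
U = 2.4641

2.4641


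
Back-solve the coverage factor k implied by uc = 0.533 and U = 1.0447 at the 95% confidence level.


k = U / uc
k = 1.0447 / 0.533
k = 1.96

1.96


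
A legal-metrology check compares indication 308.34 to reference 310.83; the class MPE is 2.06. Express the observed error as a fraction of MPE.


e = indication - reference = 308.34 - 310.83 = -2.4900
|e| = 2.4900
ratio = |e| / MPE = 2.4900 / 2.06
ratio = 1.2087

1.2087


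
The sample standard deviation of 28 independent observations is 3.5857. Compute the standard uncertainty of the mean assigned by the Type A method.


u_A = s / sqrt(n)
u_A = 3.5857 / sqrt(28)
u_A = 3.5857 / 5.2915026
u_A = 0.6776

0.6776


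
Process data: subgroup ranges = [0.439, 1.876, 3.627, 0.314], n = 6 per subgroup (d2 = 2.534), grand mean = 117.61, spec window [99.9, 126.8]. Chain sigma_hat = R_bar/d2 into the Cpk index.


R_bar = (0.439 + 1.876 + 3.627 + 0.314) / 4 = 1.564
sigma = R_bar / d2 = 1.564 / 2.534 = 0.617206
Cp = (USL - LSL)/(6*sigma) = (126.8 - 99.9)/(6*0.617206) = 7.2639
Cpu = (126.8 - 117.61)/(3*0.617206) = 4.9632
Cpl = (117.61 - 99.9)/(3*0.617206) = 9.5646
Cpk = min(Cpu, Cpl) = 4.9632

4.9632


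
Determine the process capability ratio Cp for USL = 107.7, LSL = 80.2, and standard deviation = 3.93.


Cp = (USL - LSL) / (6 * sigma)
= (107.7 - 80.2) / (6 * 3.93)
= 27.5000 / 23.5800
= 1.1662

1.1662


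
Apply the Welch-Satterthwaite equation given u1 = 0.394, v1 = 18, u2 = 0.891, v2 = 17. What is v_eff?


uc = sqrt(u1^2 + u2^2) = sqrt(0.394^2 + 0.891^2) = 0.97422636
v_eff = uc^4 / (u1^4/v1 + u2^4/v2)
= 0.97422636^4 / (0.394^4/18 + 0.891^4/17)
= 0.90082308 / 0.038412145
v_eff = 23.4515

23.4515


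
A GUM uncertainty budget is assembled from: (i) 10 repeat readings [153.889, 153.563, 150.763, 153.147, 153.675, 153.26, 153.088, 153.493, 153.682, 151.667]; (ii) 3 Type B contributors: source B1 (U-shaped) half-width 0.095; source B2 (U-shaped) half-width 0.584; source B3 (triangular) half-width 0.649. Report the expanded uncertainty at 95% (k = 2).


mean = (153.889 + 153.563 + 150.763 + 153.147 + 153.675 + 153.26 + 153.088 + 153.493 + 153.682 + 151.667) / 10 = 153.0227
s = sqrt(sum((x - mean)^2)/(n-1)) = 1.0079653
u_A = s / sqrt(n) = 1.0079653 / sqrt(10) = 0.31874662
u_B1 = 0.095 / sqrt(2) = 0.067175144
u_B2 = 0.584 / sqrt(2) = 0.41295036
u_B3 = 0.649 / sqrt(6) = 0.26495314
uc = sqrt(0.31874662^2 + 0.067175144^2 + 0.41295036^2 + 0.26495314^2) = 0.5889313
U = k * uc = 2 * 0.5889313
U = 1.1779

1.1779


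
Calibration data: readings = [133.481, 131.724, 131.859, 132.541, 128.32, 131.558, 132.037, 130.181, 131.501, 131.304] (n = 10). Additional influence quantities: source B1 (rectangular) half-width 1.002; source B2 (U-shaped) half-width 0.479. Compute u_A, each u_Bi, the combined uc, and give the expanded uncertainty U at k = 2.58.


mean = (133.481 + 131.724 + 131.859 + 132.541 + 128.32 + 131.558 + 132.037 + 130.181 + 131.501 + 131.304) / 10 = 131.4506
s = sqrt(sum((x - mean)^2)/(n-1)) = 1.3882446
u_A = s / sqrt(n) = 1.3882446 / sqrt(10) = 0.43900149
u_B1 = 1.002 / sqrt(3) = 0.57850497
u_B2 = 0.479 / sqrt(2) = 0.33870415
uc = sqrt(0.43900149^2 + 0.57850497^2 + 0.33870415^2) = 0.80131817
U = k * uc = 2.58 * 0.80131817
U = 2.0674

2.0674


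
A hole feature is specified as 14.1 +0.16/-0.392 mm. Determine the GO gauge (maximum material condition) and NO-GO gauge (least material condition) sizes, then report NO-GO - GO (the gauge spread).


GO = nominal - lower_tol (smallest hole = maximum material condition)
GO = 14.1 - 0.392 = 13.708
NO-GO = nominal + upper_tol (largest hole = least material condition)
NO-GO = 14.1 + 0.16 = 14.26
spread = NO-GO - GO = 14.26 - 13.708 = 0.5520

0.5520


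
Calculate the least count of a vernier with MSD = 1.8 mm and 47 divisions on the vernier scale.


LC = MSD / n_div
= 1.8 / 47
= 0.0383

0.0383


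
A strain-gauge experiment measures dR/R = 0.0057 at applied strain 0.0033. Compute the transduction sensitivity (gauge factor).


GF = (dR/R) / epsilon
= 0.0057 / 0.0033
= 1.7273

1.7273


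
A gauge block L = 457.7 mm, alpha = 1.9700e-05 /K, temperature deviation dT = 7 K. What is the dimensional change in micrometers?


dL = L * alpha * dT
= 457.7 * 1.9700e-05 * 7
= 0.0631168 mm
dL_um = 0.0631168 * 1000 = 63.1168 um

63.1168


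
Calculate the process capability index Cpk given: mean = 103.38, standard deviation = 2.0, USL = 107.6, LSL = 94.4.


Cpu = (USL - mean) / (3*sigma) = (107.6 - 103.38) / (3*2.0) = 0.7033
Cpl = (mean - LSL) / (3*sigma) = (103.38 - 94.4) / (3*2.0) = 1.4967
Cpk = min(Cpu, Cpl) = 0.7033

0.7033


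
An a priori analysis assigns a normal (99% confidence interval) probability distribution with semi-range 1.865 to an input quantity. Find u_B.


u_B = half_width / 2.576
u_B = 1.865 / 2.576
u_B = 0.7240

0.7240


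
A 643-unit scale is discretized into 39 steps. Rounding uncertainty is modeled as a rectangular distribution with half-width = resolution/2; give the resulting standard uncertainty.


resolution = range / divisions
resolution = 643 / 39 = 16.487179
u_res = resolution / (2*sqrt(3))
u_res = 16.487179 / 3.4641016
u_res = 4.7594

4.7594


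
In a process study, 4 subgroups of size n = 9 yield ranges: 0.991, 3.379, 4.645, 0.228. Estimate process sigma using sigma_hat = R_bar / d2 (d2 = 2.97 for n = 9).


R_bar = (0.991 + 3.379 + 4.645 + 0.228) / 4
R_bar = 9.243 / 4 = 2.31075
sigma_hat = R_bar / d2 = 2.31075 / 2.97 = 0.7780

0.7780


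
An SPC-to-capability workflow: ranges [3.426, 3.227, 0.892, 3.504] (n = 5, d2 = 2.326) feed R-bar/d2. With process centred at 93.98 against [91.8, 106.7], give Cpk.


R_bar = (3.426 + 3.227 + 0.892 + 3.504) / 4 = 2.76225
sigma = R_bar / d2 = 2.76225 / 2.326 = 1.1875537
Cp = (USL - LSL)/(6*sigma) = (106.7 - 91.8)/(6*1.1875537) = 2.0911
Cpu = (106.7 - 93.98)/(3*1.1875537) = 3.5704
Cpl = (93.98 - 91.8)/(3*1.1875537) = 0.6119
Cpk = min(Cpu, Cpl) = 0.6119

0.6119


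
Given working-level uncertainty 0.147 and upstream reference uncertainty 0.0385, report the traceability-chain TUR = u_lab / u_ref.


TUR = u_lab / u_ref
= 0.147 / 0.0385
= 3.8182

3.8182


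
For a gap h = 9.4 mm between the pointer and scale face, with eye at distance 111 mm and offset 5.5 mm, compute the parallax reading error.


error = h * offset / d
= 9.4 * 5.5 / 111
= 0.4658

0.4658


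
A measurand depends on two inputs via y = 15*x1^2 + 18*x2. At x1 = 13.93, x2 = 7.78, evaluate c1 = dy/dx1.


y = 15*x1^2 + 18*x2
dy/dx1 = 2*15*x1
Evaluate at x1 = 13.93: c1 = 30 * 13.93
c1 = 417.9000

417.9000


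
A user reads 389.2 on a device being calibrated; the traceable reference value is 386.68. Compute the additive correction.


Correction = standard - reading
= 386.68 - 389.2
= -2.5200

-2.5200


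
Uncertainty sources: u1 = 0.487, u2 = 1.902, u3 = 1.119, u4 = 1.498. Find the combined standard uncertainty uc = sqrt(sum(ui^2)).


uc = sqrt(0.487^2 + 1.902^2 + 1.119^2 + 1.498^2)
uc = sqrt(7.350938)
uc = 2.7113

2.7113


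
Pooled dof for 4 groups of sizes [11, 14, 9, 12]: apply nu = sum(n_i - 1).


nu = sum_i (n_i - 1)
nu = ((11 - 1) + (14 - 1) + (9 - 1) + (12 - 1))
nu = 10 + 13 + 8 + 11
nu = 42

42


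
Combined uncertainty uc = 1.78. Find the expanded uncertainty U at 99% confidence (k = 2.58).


U = k * uc
U = 2.58 * 1.78
U = 4.5924

4.5924


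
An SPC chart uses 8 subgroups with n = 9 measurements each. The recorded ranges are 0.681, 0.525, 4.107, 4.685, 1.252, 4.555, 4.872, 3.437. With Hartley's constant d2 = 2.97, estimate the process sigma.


R_bar = (0.681 + 0.525 + 4.107 + 4.685 + 1.252 + 4.555 + 4.872 + 3.437) / 8
R_bar = 24.114 / 8 = 3.01425
sigma_hat = R_bar / d2 = 3.01425 / 2.97 = 1.0149

1.0149


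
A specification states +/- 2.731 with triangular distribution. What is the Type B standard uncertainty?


u_B = half_width / sqrt(6)
u_B = 2.731 / 2.4494897
u_B = 1.1149

1.1149


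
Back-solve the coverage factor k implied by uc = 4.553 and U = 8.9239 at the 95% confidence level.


k = U / uc
k = 8.9239 / 4.553
k = 1.96

1.96


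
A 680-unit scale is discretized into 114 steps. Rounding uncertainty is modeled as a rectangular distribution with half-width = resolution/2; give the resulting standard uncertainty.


resolution = range / divisions
resolution = 680 / 114 = 5.9649123
u_res = resolution / (2*sqrt(3))
u_res = 5.9649123 / 3.4641016
u_res = 1.7219

1.7219


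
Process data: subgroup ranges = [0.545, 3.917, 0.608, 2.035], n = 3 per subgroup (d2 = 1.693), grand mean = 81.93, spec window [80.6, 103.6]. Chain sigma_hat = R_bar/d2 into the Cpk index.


R_bar = (0.545 + 3.917 + 0.608 + 2.035) / 4 = 1.77625
sigma = R_bar / d2 = 1.77625 / 1.693 = 1.0491731
Cp = (USL - LSL)/(6*sigma) = (103.6 - 80.6)/(6*1.0491731) = 3.6537
Cpu = (103.6 - 81.93)/(3*1.0491731) = 6.8848
Cpl = (81.93 - 80.6)/(3*1.0491731) = 0.4226
Cpk = min(Cpu, Cpl) = 0.4226

0.4226


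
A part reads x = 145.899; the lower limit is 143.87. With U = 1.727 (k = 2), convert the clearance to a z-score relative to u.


u = U / k = 1.727 / 2 = 0.8635
margin = |LSL - x| = |143.87 - 145.899| = 2.029
z = margin / u = 2.029 / 0.8635
z = 2.3497

2.3497


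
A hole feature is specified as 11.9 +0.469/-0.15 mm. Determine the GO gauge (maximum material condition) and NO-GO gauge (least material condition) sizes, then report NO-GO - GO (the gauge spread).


GO = nominal - lower_tol (smallest hole = maximum material condition)
GO = 11.9 - 0.15 = 11.75
NO-GO = nominal + upper_tol (largest hole = least material condition)
NO-GO = 11.9 + 0.469 = 12.369
spread = NO-GO - GO = 12.369 - 11.75 = 0.6190

0.6190


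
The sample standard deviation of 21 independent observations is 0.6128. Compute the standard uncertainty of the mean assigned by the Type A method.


u_A = s / sqrt(n)
u_A = 0.6128 / sqrt(21)
u_A = 0.6128 / 4.5825757
u_A = 0.1337

0.1337


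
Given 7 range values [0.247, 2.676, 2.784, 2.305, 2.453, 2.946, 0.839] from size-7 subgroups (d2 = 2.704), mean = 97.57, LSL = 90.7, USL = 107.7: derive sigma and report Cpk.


R_bar = (0.247 + 2.676 + 2.784 + 2.305 + 2.453 + 2.946 + 0.839) / 7 = 2.0357143
sigma = R_bar / d2 = 2.0357143 / 2.704 = 0.75285292
Cp = (USL - LSL)/(6*sigma) = (107.7 - 90.7)/(6*0.75285292) = 3.7635
Cpu = (107.7 - 97.57)/(3*0.75285292) = 4.4852
Cpl = (97.57 - 90.7)/(3*0.75285292) = 3.0418
Cpk = min(Cpu, Cpl) = 3.0418

3.0418


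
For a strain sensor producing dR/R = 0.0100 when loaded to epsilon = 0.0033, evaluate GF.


GF = (dR/R) / epsilon
= 0.0100 / 0.0033
= 3.0303

3.0303


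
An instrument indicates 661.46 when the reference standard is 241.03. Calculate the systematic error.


Systematic error = measured - true
= 661.46 - 241.03
= 420.4300

420.4300


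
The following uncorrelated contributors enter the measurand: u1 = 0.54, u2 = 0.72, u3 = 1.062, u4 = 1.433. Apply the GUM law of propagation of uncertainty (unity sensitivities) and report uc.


uc = sqrt(0.54^2 + 0.72^2 + 1.062^2 + 1.433^2)
uc = sqrt(3.991333)
uc = 1.9978

1.9978


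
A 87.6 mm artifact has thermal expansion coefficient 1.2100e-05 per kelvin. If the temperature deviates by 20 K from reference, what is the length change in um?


dL = L * alpha * dT
= 87.6 * 1.2100e-05 * 20
= 0.0211992 mm
dL_um = 0.0211992 * 1000 = 21.1992 um

21.1992


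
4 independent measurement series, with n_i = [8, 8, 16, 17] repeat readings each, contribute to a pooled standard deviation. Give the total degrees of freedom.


nu = sum_i (n_i - 1)
nu = ((8 - 1) + (8 - 1) + (16 - 1) + (17 - 1))
nu = 7 + 7 + 15 + 16
nu = 45

45


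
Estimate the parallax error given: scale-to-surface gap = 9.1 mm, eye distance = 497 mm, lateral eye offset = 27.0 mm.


error = h * offset / d
= 9.1 * 27.0 / 497
= 0.4944

0.4944


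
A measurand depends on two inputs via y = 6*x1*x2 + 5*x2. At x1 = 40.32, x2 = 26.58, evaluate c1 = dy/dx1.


y = 6*x1*x2 + 5*x2
dy/dx1 = 6*x2
Evaluate at x2 = 26.58: c1 = 6 * 26.58
c1 = 159.4800

159.4800


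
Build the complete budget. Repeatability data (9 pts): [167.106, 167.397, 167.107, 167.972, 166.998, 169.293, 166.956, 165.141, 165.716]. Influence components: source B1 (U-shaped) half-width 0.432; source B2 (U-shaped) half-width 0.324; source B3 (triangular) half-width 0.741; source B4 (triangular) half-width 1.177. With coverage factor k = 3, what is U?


mean = (167.106 + 167.397 + 167.107 + 167.972 + 166.998 + 169.293 + 166.956 + 165.141 + 165.716) / 9 = 167.0762222
s = sqrt(sum((x - mean)^2)/(n-1)) = 1.1956753
u_A = s / sqrt(n) = 1.1956753 / sqrt(9) = 0.39855843
u_B1 = 0.432 / sqrt(2) = 0.30547013
u_B2 = 0.324 / sqrt(2) = 0.2291026
u_B3 = 0.741 / sqrt(6) = 0.30251198
u_B4 = 1.177 / sqrt(6) = 0.48050824
uc = sqrt(0.39855843^2 + 0.30547013^2 + 0.2291026^2 + 0.30251198^2 + 0.48050824^2) = 0.7918652
U = k * uc = 3 * 0.7918652
U = 2.3756

2.3756


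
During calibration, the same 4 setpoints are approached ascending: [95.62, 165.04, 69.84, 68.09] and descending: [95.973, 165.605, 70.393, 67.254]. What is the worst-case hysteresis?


|95.62 - 95.973| = 0.3530
|165.04 - 165.605| = 0.5650
|69.84 - 70.393| = 0.5530
|68.09 - 67.254| = 0.8360
hysteresis = max(diffs) = 0.8360

0.8360


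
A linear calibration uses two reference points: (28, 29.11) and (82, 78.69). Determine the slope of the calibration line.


slope = (y2 - y1) / (x2 - x1)
= (78.69 - 29.11) / (82 - 28)
= 49.5800 / 54
= 0.9181

0.9181


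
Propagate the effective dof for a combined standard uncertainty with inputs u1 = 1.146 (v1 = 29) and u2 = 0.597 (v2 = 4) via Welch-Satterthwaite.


uc = sqrt(u1^2 + u2^2) = sqrt(1.146^2 + 0.597^2) = 1.2921784
v_eff = uc^4 / (u1^4/v1 + u2^4/v2)
= 1.2921784^4 / (1.146^4/29 + 0.597^4/4)
= 2.7879816 / 0.091232669
v_eff = 30.5590

30.5590


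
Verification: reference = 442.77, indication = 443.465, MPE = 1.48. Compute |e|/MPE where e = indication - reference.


e = indication - reference = 443.465 - 442.77 = 0.6950
|e| = 0.6950
ratio = |e| / MPE = 0.6950 / 1.48
ratio = 0.4696

0.4696


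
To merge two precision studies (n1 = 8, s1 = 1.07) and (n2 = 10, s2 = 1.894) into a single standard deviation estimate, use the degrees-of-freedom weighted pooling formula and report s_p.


s_p = sqrt(((n1-1)*s1^2 + (n2-1)*s2^2) / (n1+n2-2))
numerator = (8-1)*1.07^2 + (10-1)*1.894^2 = 8.0143 + 32.285124 = 40.299424
denominator = 8 + 10 - 2 = 16
s_p^2 = 40.299424 / 16 = 2.518714
s_p = sqrt(2.518714) = 1.5870

1.5870


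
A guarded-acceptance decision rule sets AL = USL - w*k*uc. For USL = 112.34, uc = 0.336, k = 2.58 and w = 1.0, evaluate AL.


U = k * uc = 2.58 * 0.336 = 0.86688
guard band g = w * U = 1.0 * 0.86688 = 0.86688
AL = USL - g = 112.34 - 0.86688
AL = 111.4731

111.4731


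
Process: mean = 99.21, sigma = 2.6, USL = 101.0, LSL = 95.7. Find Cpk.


Cpu = (USL - mean) / (3*sigma) = (101.0 - 99.21) / (3*2.6) = 0.2295
Cpl = (mean - LSL) / (3*sigma) = (99.21 - 95.7) / (3*2.6) = 0.4500
Cpk = min(Cpu, Cpl) = 0.2295

0.2295


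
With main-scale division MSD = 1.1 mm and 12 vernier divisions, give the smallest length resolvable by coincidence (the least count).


LC = MSD / n_div
= 1.1 / 12
= 0.0917

0.0917


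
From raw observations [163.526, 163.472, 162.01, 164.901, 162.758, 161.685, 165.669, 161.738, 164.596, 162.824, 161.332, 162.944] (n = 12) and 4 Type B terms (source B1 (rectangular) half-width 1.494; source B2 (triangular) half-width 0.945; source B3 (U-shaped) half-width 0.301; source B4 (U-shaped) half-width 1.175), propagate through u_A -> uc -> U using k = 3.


mean = (163.526 + 163.472 + 162.01 + 164.901 + 162.758 + 161.685 + 165.669 + 161.738 + 164.596 + 162.824 + 161.332 + 162.944) / 12 = 163.12125
s = sqrt(sum((x - mean)^2)/(n-1)) = 1.3745905
u_A = s / sqrt(n) = 1.3745905 / sqrt(12) = 0.3968101
u_B1 = 1.494 / sqrt(3) = 0.8625613
u_B2 = 0.945 / sqrt(6) = 0.38579463
u_B3 = 0.301 / sqrt(2) = 0.21283914
u_B4 = 1.175 / sqrt(2) = 0.83085047
uc = sqrt(0.3968101^2 + 0.8625613^2 + 0.38579463^2 + 0.21283914^2 + 0.83085047^2) = 1.3363835
U = k * uc = 3 * 1.3363835
U = 4.0092

4.0092


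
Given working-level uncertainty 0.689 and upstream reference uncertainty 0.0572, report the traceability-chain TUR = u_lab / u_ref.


TUR = u_lab / u_ref
= 0.689 / 0.0572
= 12.0455

12.0455


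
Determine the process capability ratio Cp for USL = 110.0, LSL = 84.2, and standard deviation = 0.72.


Cp = (USL - LSL) / (6 * sigma)
= (110.0 - 84.2) / (6 * 0.72)
= 25.8000 / 4.3200
= 5.9722

5.9722


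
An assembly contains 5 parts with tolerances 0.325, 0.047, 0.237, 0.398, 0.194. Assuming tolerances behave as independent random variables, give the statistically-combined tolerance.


RSS = sqrt(0.325^2 + 0.047^2 + 0.237^2 + 0.398^2 + 0.194^2)
= sqrt(0.360043)
= 0.6000

0.6000


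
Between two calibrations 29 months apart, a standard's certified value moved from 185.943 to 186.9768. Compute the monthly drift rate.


rate = (v2 - v1) / months
= (186.9768 - 185.943) / 29
= 1.0338 / 29
= 0.0356

0.0356


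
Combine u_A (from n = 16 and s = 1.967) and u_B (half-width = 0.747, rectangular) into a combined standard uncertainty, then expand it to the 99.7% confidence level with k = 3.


u_A = s / sqrt(n) = 1.967 / sqrt(16) = 0.49175
u_B = half_width / sqrt(3) = 0.747 / sqrt(3) = 0.43128065
uc = sqrt(u_A^2 + u_B^2) = sqrt(0.49175^2 + 0.43128065^2) = 0.65408032
U = k * uc = 3 * 0.65408032
U = 1.9622

1.9622


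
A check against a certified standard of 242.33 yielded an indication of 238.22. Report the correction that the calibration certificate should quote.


Correction = standard - reading
= 242.33 - 238.22
= 4.1100

4.1100


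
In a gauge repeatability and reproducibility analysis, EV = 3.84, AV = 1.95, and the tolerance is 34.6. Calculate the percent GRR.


GRR = sqrt(EV^2 + AV^2) = sqrt(3.84^2 + 1.95^2) = 4.3067505
%GRR = GRR / tol * 100 = 4.3067505 / 34.6 * 100
%GRR = 12.4473

12.4473


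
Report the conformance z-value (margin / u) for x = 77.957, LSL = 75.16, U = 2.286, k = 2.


u = U / k = 2.286 / 2 = 1.143
margin = |LSL - x| = |75.16 - 77.957| = 2.797
z = margin / u = 2.797 / 1.143
z = 2.4471

2.4471


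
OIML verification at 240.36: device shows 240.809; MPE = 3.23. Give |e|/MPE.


e = indication - reference = 240.809 - 240.36 = 0.4490
|e| = 0.4490
ratio = |e| / MPE = 0.4490 / 3.23
ratio = 0.1390

0.1390


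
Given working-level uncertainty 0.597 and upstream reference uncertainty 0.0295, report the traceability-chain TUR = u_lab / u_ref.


TUR = u_lab / u_ref
= 0.597 / 0.0295
= 20.2373

20.2373


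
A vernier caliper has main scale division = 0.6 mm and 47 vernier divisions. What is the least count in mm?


LC = MSD / n_div
= 0.6 / 47
= 0.0128

0.0128


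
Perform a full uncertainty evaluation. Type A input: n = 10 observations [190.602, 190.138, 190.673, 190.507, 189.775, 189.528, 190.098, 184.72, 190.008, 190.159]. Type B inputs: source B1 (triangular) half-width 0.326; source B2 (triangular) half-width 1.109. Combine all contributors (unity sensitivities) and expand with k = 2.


mean = (190.602 + 190.138 + 190.673 + 190.507 + 189.775 + 189.528 + 190.098 + 184.72 + 190.008 + 190.159) / 10 = 189.6208
s = sqrt(sum((x - mean)^2)/(n-1)) = 1.7587956
u_A = s / sqrt(n) = 1.7587956 / sqrt(10) = 0.55618
u_B1 = 0.326 / sqrt(6) = 0.13308894
u_B2 = 1.109 / sqrt(6) = 0.45274735
uc = sqrt(0.55618^2 + 0.13308894^2 + 0.45274735^2) = 0.7294032
U = k * uc = 2 * 0.7294032
U = 1.4588

1.4588


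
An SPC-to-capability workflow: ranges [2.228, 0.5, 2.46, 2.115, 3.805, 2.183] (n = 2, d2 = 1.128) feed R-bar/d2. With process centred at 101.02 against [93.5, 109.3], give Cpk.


R_bar = (2.228 + 0.5 + 2.46 + 2.115 + 3.805 + 2.183) / 6 = 2.2151667
sigma = R_bar / d2 = 2.2151667 / 1.128 = 1.9638003
Cp = (USL - LSL)/(6*sigma) = (109.3 - 93.5)/(6*1.9638003) = 1.3409
Cpu = (109.3 - 101.02)/(3*1.9638003) = 1.4054
Cpl = (101.02 - 93.5)/(3*1.9638003) = 1.2764
Cpk = min(Cpu, Cpl) = 1.2764

1.2764


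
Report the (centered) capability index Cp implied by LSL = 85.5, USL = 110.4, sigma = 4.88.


Cp = (USL - LSL) / (6 * sigma)
= (110.4 - 85.5) / (6 * 4.88)
= 24.9000 / 29.2800
= 0.8504

0.8504


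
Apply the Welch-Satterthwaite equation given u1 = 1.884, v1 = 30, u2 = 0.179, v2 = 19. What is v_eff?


uc = sqrt(u1^2 + u2^2) = sqrt(1.884^2 + 0.179^2) = 1.8924843
v_eff = uc^4 / (u1^4/v1 + u2^4/v2)
= 1.8924843^4 / (1.884^4/30 + 0.179^4/19)
= 12.82712 / 0.42000863
v_eff = 30.5401

30.5401


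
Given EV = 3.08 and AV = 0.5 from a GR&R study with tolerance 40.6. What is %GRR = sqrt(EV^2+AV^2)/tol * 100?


GRR = sqrt(EV^2 + AV^2) = sqrt(3.08^2 + 0.5^2) = 3.1203205
%GRR = GRR / tol * 100 = 3.1203205 / 40.6 * 100
%GRR = 7.6855

7.6855


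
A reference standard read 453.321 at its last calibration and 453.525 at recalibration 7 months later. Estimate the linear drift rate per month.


rate = (v2 - v1) / months
= (453.525 - 453.321) / 7
= 0.2040 / 7
= 0.0291

0.0291


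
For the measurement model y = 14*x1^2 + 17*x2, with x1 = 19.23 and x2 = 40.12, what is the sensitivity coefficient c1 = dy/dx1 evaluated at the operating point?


y = 14*x1^2 + 17*x2
dy/dx1 = 2*14*x1
Evaluate at x1 = 19.23: c1 = 28 * 19.23
c1 = 538.4400

538.4400


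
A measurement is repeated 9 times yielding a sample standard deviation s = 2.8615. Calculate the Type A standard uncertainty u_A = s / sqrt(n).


u_A = s / sqrt(n)
u_A = 2.8615 / sqrt(9)
u_A = 2.8615 / 3
u_A = 0.9538

0.9538


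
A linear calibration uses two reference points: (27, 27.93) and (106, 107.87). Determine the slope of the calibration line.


slope = (y2 - y1) / (x2 - x1)
= (107.87 - 27.93) / (106 - 27)
= 79.9400 / 79
= 1.0119

1.0119


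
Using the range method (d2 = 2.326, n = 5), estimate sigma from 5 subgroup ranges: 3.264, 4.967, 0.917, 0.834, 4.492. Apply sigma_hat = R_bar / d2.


R_bar = (3.264 + 4.967 + 0.917 + 0.834 + 4.492) / 5
R_bar = 14.474 / 5 = 2.8948
sigma_hat = R_bar / d2 = 2.8948 / 2.326 = 1.2445

1.2445


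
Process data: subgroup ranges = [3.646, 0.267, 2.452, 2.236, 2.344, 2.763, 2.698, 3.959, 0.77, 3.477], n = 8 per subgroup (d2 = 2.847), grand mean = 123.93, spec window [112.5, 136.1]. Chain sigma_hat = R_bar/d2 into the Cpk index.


R_bar = (3.646 + 0.267 + 2.452 + 2.236 + 2.344 + 2.763 + 2.698 + 3.959 + 0.77 + 3.477) / 10 = 2.4612
sigma = R_bar / d2 = 2.4612 / 2.847 = 0.86448894
Cp = (USL - LSL)/(6*sigma) = (136.1 - 112.5)/(6*0.86448894) = 4.5499
Cpu = (136.1 - 123.93)/(3*0.86448894) = 4.6926
Cpl = (123.93 - 112.5)/(3*0.86448894) = 4.4072
Cpk = min(Cpu, Cpl) = 4.4072

4.4072
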